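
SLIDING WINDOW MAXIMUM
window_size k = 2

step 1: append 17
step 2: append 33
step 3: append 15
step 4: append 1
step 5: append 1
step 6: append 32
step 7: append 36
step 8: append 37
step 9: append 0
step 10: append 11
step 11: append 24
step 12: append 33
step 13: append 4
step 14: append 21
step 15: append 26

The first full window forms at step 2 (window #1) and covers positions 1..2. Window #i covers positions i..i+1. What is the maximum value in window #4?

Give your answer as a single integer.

Answer: 1

Derivation:
step 1: append 17 -> window=[17] (not full yet)
step 2: append 33 -> window=[17, 33] -> max=33
step 3: append 15 -> window=[33, 15] -> max=33
step 4: append 1 -> window=[15, 1] -> max=15
step 5: append 1 -> window=[1, 1] -> max=1
Window #4 max = 1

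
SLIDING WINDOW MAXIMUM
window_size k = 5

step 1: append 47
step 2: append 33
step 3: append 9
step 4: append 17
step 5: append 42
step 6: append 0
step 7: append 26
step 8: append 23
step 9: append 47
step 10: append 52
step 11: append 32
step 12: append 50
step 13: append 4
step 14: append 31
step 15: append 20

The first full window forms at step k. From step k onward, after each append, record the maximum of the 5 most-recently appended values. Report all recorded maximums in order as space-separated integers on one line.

Answer: 47 42 42 42 47 52 52 52 52 52 50

Derivation:
step 1: append 47 -> window=[47] (not full yet)
step 2: append 33 -> window=[47, 33] (not full yet)
step 3: append 9 -> window=[47, 33, 9] (not full yet)
step 4: append 17 -> window=[47, 33, 9, 17] (not full yet)
step 5: append 42 -> window=[47, 33, 9, 17, 42] -> max=47
step 6: append 0 -> window=[33, 9, 17, 42, 0] -> max=42
step 7: append 26 -> window=[9, 17, 42, 0, 26] -> max=42
step 8: append 23 -> window=[17, 42, 0, 26, 23] -> max=42
step 9: append 47 -> window=[42, 0, 26, 23, 47] -> max=47
step 10: append 52 -> window=[0, 26, 23, 47, 52] -> max=52
step 11: append 32 -> window=[26, 23, 47, 52, 32] -> max=52
step 12: append 50 -> window=[23, 47, 52, 32, 50] -> max=52
step 13: append 4 -> window=[47, 52, 32, 50, 4] -> max=52
step 14: append 31 -> window=[52, 32, 50, 4, 31] -> max=52
step 15: append 20 -> window=[32, 50, 4, 31, 20] -> max=50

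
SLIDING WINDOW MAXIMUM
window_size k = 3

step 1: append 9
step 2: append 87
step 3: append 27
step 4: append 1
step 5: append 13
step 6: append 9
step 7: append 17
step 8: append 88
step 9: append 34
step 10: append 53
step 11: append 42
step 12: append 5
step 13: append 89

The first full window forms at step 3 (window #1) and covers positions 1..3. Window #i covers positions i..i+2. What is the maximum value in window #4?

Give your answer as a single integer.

Answer: 13

Derivation:
step 1: append 9 -> window=[9] (not full yet)
step 2: append 87 -> window=[9, 87] (not full yet)
step 3: append 27 -> window=[9, 87, 27] -> max=87
step 4: append 1 -> window=[87, 27, 1] -> max=87
step 5: append 13 -> window=[27, 1, 13] -> max=27
step 6: append 9 -> window=[1, 13, 9] -> max=13
Window #4 max = 13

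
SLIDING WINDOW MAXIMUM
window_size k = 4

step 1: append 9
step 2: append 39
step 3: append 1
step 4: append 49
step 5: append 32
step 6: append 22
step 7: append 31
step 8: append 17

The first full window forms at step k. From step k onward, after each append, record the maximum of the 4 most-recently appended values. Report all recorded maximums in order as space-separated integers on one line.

step 1: append 9 -> window=[9] (not full yet)
step 2: append 39 -> window=[9, 39] (not full yet)
step 3: append 1 -> window=[9, 39, 1] (not full yet)
step 4: append 49 -> window=[9, 39, 1, 49] -> max=49
step 5: append 32 -> window=[39, 1, 49, 32] -> max=49
step 6: append 22 -> window=[1, 49, 32, 22] -> max=49
step 7: append 31 -> window=[49, 32, 22, 31] -> max=49
step 8: append 17 -> window=[32, 22, 31, 17] -> max=32

Answer: 49 49 49 49 32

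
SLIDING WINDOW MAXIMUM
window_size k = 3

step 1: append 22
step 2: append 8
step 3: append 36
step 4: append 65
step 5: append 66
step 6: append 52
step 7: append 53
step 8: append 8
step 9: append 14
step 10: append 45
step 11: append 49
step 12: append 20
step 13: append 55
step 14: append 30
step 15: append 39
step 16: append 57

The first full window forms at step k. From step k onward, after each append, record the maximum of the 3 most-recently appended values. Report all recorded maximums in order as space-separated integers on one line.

step 1: append 22 -> window=[22] (not full yet)
step 2: append 8 -> window=[22, 8] (not full yet)
step 3: append 36 -> window=[22, 8, 36] -> max=36
step 4: append 65 -> window=[8, 36, 65] -> max=65
step 5: append 66 -> window=[36, 65, 66] -> max=66
step 6: append 52 -> window=[65, 66, 52] -> max=66
step 7: append 53 -> window=[66, 52, 53] -> max=66
step 8: append 8 -> window=[52, 53, 8] -> max=53
step 9: append 14 -> window=[53, 8, 14] -> max=53
step 10: append 45 -> window=[8, 14, 45] -> max=45
step 11: append 49 -> window=[14, 45, 49] -> max=49
step 12: append 20 -> window=[45, 49, 20] -> max=49
step 13: append 55 -> window=[49, 20, 55] -> max=55
step 14: append 30 -> window=[20, 55, 30] -> max=55
step 15: append 39 -> window=[55, 30, 39] -> max=55
step 16: append 57 -> window=[30, 39, 57] -> max=57

Answer: 36 65 66 66 66 53 53 45 49 49 55 55 55 57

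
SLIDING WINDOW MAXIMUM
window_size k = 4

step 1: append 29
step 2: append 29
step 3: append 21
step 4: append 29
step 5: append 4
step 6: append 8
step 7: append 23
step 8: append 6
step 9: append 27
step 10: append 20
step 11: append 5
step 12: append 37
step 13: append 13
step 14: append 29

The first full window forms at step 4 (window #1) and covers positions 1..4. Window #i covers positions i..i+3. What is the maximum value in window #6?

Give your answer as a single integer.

step 1: append 29 -> window=[29] (not full yet)
step 2: append 29 -> window=[29, 29] (not full yet)
step 3: append 21 -> window=[29, 29, 21] (not full yet)
step 4: append 29 -> window=[29, 29, 21, 29] -> max=29
step 5: append 4 -> window=[29, 21, 29, 4] -> max=29
step 6: append 8 -> window=[21, 29, 4, 8] -> max=29
step 7: append 23 -> window=[29, 4, 8, 23] -> max=29
step 8: append 6 -> window=[4, 8, 23, 6] -> max=23
step 9: append 27 -> window=[8, 23, 6, 27] -> max=27
Window #6 max = 27

Answer: 27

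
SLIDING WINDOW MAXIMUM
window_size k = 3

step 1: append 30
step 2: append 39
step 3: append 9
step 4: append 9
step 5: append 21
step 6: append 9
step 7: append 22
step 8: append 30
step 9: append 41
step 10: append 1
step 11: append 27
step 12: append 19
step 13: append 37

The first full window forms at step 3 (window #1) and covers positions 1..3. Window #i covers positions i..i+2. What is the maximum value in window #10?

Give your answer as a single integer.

Answer: 27

Derivation:
step 1: append 30 -> window=[30] (not full yet)
step 2: append 39 -> window=[30, 39] (not full yet)
step 3: append 9 -> window=[30, 39, 9] -> max=39
step 4: append 9 -> window=[39, 9, 9] -> max=39
step 5: append 21 -> window=[9, 9, 21] -> max=21
step 6: append 9 -> window=[9, 21, 9] -> max=21
step 7: append 22 -> window=[21, 9, 22] -> max=22
step 8: append 30 -> window=[9, 22, 30] -> max=30
step 9: append 41 -> window=[22, 30, 41] -> max=41
step 10: append 1 -> window=[30, 41, 1] -> max=41
step 11: append 27 -> window=[41, 1, 27] -> max=41
step 12: append 19 -> window=[1, 27, 19] -> max=27
Window #10 max = 27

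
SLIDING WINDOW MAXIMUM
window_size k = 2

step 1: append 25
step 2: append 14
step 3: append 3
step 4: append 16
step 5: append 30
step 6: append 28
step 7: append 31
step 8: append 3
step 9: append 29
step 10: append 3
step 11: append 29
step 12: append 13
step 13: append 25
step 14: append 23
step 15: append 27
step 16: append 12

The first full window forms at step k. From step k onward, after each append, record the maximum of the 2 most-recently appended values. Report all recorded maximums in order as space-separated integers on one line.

Answer: 25 14 16 30 30 31 31 29 29 29 29 25 25 27 27

Derivation:
step 1: append 25 -> window=[25] (not full yet)
step 2: append 14 -> window=[25, 14] -> max=25
step 3: append 3 -> window=[14, 3] -> max=14
step 4: append 16 -> window=[3, 16] -> max=16
step 5: append 30 -> window=[16, 30] -> max=30
step 6: append 28 -> window=[30, 28] -> max=30
step 7: append 31 -> window=[28, 31] -> max=31
step 8: append 3 -> window=[31, 3] -> max=31
step 9: append 29 -> window=[3, 29] -> max=29
step 10: append 3 -> window=[29, 3] -> max=29
step 11: append 29 -> window=[3, 29] -> max=29
step 12: append 13 -> window=[29, 13] -> max=29
step 13: append 25 -> window=[13, 25] -> max=25
step 14: append 23 -> window=[25, 23] -> max=25
step 15: append 27 -> window=[23, 27] -> max=27
step 16: append 12 -> window=[27, 12] -> max=27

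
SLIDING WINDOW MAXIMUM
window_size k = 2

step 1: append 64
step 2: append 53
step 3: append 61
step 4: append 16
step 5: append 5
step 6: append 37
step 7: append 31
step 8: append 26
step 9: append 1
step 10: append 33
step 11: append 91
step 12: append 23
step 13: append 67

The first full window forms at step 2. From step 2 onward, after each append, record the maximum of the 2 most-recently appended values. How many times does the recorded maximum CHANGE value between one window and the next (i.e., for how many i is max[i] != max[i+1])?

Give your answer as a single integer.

step 1: append 64 -> window=[64] (not full yet)
step 2: append 53 -> window=[64, 53] -> max=64
step 3: append 61 -> window=[53, 61] -> max=61
step 4: append 16 -> window=[61, 16] -> max=61
step 5: append 5 -> window=[16, 5] -> max=16
step 6: append 37 -> window=[5, 37] -> max=37
step 7: append 31 -> window=[37, 31] -> max=37
step 8: append 26 -> window=[31, 26] -> max=31
step 9: append 1 -> window=[26, 1] -> max=26
step 10: append 33 -> window=[1, 33] -> max=33
step 11: append 91 -> window=[33, 91] -> max=91
step 12: append 23 -> window=[91, 23] -> max=91
step 13: append 67 -> window=[23, 67] -> max=67
Recorded maximums: 64 61 61 16 37 37 31 26 33 91 91 67
Changes between consecutive maximums: 8

Answer: 8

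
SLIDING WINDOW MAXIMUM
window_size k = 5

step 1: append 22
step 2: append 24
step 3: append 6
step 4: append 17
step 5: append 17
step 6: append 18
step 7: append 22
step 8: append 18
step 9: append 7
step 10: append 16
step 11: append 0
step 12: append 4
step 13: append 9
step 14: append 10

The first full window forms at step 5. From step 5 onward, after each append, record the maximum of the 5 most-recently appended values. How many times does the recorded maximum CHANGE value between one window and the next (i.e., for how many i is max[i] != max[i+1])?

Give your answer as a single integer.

Answer: 3

Derivation:
step 1: append 22 -> window=[22] (not full yet)
step 2: append 24 -> window=[22, 24] (not full yet)
step 3: append 6 -> window=[22, 24, 6] (not full yet)
step 4: append 17 -> window=[22, 24, 6, 17] (not full yet)
step 5: append 17 -> window=[22, 24, 6, 17, 17] -> max=24
step 6: append 18 -> window=[24, 6, 17, 17, 18] -> max=24
step 7: append 22 -> window=[6, 17, 17, 18, 22] -> max=22
step 8: append 18 -> window=[17, 17, 18, 22, 18] -> max=22
step 9: append 7 -> window=[17, 18, 22, 18, 7] -> max=22
step 10: append 16 -> window=[18, 22, 18, 7, 16] -> max=22
step 11: append 0 -> window=[22, 18, 7, 16, 0] -> max=22
step 12: append 4 -> window=[18, 7, 16, 0, 4] -> max=18
step 13: append 9 -> window=[7, 16, 0, 4, 9] -> max=16
step 14: append 10 -> window=[16, 0, 4, 9, 10] -> max=16
Recorded maximums: 24 24 22 22 22 22 22 18 16 16
Changes between consecutive maximums: 3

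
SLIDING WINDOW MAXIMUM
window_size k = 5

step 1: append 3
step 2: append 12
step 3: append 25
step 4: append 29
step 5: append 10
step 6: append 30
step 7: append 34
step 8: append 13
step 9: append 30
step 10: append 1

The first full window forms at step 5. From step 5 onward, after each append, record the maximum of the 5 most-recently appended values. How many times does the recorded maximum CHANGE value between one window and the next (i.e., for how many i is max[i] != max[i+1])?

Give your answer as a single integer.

Answer: 2

Derivation:
step 1: append 3 -> window=[3] (not full yet)
step 2: append 12 -> window=[3, 12] (not full yet)
step 3: append 25 -> window=[3, 12, 25] (not full yet)
step 4: append 29 -> window=[3, 12, 25, 29] (not full yet)
step 5: append 10 -> window=[3, 12, 25, 29, 10] -> max=29
step 6: append 30 -> window=[12, 25, 29, 10, 30] -> max=30
step 7: append 34 -> window=[25, 29, 10, 30, 34] -> max=34
step 8: append 13 -> window=[29, 10, 30, 34, 13] -> max=34
step 9: append 30 -> window=[10, 30, 34, 13, 30] -> max=34
step 10: append 1 -> window=[30, 34, 13, 30, 1] -> max=34
Recorded maximums: 29 30 34 34 34 34
Changes between consecutive maximums: 2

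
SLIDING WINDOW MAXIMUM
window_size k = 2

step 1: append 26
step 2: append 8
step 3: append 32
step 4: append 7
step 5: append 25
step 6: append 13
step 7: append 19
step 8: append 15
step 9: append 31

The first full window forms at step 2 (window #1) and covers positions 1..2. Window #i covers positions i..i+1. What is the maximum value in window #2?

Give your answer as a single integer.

step 1: append 26 -> window=[26] (not full yet)
step 2: append 8 -> window=[26, 8] -> max=26
step 3: append 32 -> window=[8, 32] -> max=32
Window #2 max = 32

Answer: 32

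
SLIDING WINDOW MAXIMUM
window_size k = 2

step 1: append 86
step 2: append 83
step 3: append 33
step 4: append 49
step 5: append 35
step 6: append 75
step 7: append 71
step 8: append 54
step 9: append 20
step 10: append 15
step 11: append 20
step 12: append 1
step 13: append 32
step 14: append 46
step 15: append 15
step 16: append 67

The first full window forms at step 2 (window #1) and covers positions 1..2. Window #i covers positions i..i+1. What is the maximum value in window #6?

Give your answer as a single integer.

step 1: append 86 -> window=[86] (not full yet)
step 2: append 83 -> window=[86, 83] -> max=86
step 3: append 33 -> window=[83, 33] -> max=83
step 4: append 49 -> window=[33, 49] -> max=49
step 5: append 35 -> window=[49, 35] -> max=49
step 6: append 75 -> window=[35, 75] -> max=75
step 7: append 71 -> window=[75, 71] -> max=75
Window #6 max = 75

Answer: 75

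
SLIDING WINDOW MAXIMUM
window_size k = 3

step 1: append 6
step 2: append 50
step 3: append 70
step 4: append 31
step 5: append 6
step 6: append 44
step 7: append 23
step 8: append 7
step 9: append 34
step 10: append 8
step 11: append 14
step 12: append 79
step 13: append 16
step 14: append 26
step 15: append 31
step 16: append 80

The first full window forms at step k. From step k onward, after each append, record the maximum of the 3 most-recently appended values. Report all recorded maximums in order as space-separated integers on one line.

step 1: append 6 -> window=[6] (not full yet)
step 2: append 50 -> window=[6, 50] (not full yet)
step 3: append 70 -> window=[6, 50, 70] -> max=70
step 4: append 31 -> window=[50, 70, 31] -> max=70
step 5: append 6 -> window=[70, 31, 6] -> max=70
step 6: append 44 -> window=[31, 6, 44] -> max=44
step 7: append 23 -> window=[6, 44, 23] -> max=44
step 8: append 7 -> window=[44, 23, 7] -> max=44
step 9: append 34 -> window=[23, 7, 34] -> max=34
step 10: append 8 -> window=[7, 34, 8] -> max=34
step 11: append 14 -> window=[34, 8, 14] -> max=34
step 12: append 79 -> window=[8, 14, 79] -> max=79
step 13: append 16 -> window=[14, 79, 16] -> max=79
step 14: append 26 -> window=[79, 16, 26] -> max=79
step 15: append 31 -> window=[16, 26, 31] -> max=31
step 16: append 80 -> window=[26, 31, 80] -> max=80

Answer: 70 70 70 44 44 44 34 34 34 79 79 79 31 80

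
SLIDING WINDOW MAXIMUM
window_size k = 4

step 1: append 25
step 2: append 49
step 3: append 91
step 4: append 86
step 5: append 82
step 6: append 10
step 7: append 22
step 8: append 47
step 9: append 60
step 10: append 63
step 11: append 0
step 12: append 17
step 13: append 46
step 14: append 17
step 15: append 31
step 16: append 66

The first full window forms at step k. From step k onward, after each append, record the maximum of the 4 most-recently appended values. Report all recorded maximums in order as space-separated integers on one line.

step 1: append 25 -> window=[25] (not full yet)
step 2: append 49 -> window=[25, 49] (not full yet)
step 3: append 91 -> window=[25, 49, 91] (not full yet)
step 4: append 86 -> window=[25, 49, 91, 86] -> max=91
step 5: append 82 -> window=[49, 91, 86, 82] -> max=91
step 6: append 10 -> window=[91, 86, 82, 10] -> max=91
step 7: append 22 -> window=[86, 82, 10, 22] -> max=86
step 8: append 47 -> window=[82, 10, 22, 47] -> max=82
step 9: append 60 -> window=[10, 22, 47, 60] -> max=60
step 10: append 63 -> window=[22, 47, 60, 63] -> max=63
step 11: append 0 -> window=[47, 60, 63, 0] -> max=63
step 12: append 17 -> window=[60, 63, 0, 17] -> max=63
step 13: append 46 -> window=[63, 0, 17, 46] -> max=63
step 14: append 17 -> window=[0, 17, 46, 17] -> max=46
step 15: append 31 -> window=[17, 46, 17, 31] -> max=46
step 16: append 66 -> window=[46, 17, 31, 66] -> max=66

Answer: 91 91 91 86 82 60 63 63 63 63 46 46 66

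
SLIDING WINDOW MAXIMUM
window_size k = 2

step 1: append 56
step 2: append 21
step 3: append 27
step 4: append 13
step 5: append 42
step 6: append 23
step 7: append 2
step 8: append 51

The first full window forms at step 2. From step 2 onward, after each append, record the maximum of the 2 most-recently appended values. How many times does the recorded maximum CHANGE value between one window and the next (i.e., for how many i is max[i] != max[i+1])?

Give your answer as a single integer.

Answer: 4

Derivation:
step 1: append 56 -> window=[56] (not full yet)
step 2: append 21 -> window=[56, 21] -> max=56
step 3: append 27 -> window=[21, 27] -> max=27
step 4: append 13 -> window=[27, 13] -> max=27
step 5: append 42 -> window=[13, 42] -> max=42
step 6: append 23 -> window=[42, 23] -> max=42
step 7: append 2 -> window=[23, 2] -> max=23
step 8: append 51 -> window=[2, 51] -> max=51
Recorded maximums: 56 27 27 42 42 23 51
Changes between consecutive maximums: 4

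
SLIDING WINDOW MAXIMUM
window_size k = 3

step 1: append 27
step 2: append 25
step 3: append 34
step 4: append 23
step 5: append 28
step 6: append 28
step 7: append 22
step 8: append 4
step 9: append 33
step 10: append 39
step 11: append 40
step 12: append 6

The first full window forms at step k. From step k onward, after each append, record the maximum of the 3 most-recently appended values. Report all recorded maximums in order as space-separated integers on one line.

step 1: append 27 -> window=[27] (not full yet)
step 2: append 25 -> window=[27, 25] (not full yet)
step 3: append 34 -> window=[27, 25, 34] -> max=34
step 4: append 23 -> window=[25, 34, 23] -> max=34
step 5: append 28 -> window=[34, 23, 28] -> max=34
step 6: append 28 -> window=[23, 28, 28] -> max=28
step 7: append 22 -> window=[28, 28, 22] -> max=28
step 8: append 4 -> window=[28, 22, 4] -> max=28
step 9: append 33 -> window=[22, 4, 33] -> max=33
step 10: append 39 -> window=[4, 33, 39] -> max=39
step 11: append 40 -> window=[33, 39, 40] -> max=40
step 12: append 6 -> window=[39, 40, 6] -> max=40

Answer: 34 34 34 28 28 28 33 39 40 40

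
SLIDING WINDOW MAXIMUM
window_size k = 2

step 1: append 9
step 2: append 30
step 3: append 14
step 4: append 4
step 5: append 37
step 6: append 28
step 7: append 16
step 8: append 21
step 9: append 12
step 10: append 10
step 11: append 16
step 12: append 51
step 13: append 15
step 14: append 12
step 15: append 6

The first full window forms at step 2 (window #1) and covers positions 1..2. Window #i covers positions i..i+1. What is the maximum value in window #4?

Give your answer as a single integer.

step 1: append 9 -> window=[9] (not full yet)
step 2: append 30 -> window=[9, 30] -> max=30
step 3: append 14 -> window=[30, 14] -> max=30
step 4: append 4 -> window=[14, 4] -> max=14
step 5: append 37 -> window=[4, 37] -> max=37
Window #4 max = 37

Answer: 37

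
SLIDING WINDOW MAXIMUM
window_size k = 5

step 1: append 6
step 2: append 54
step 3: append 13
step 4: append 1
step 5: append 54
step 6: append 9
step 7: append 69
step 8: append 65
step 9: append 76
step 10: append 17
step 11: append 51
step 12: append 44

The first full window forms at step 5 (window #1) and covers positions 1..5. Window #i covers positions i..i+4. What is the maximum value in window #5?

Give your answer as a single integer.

Answer: 76

Derivation:
step 1: append 6 -> window=[6] (not full yet)
step 2: append 54 -> window=[6, 54] (not full yet)
step 3: append 13 -> window=[6, 54, 13] (not full yet)
step 4: append 1 -> window=[6, 54, 13, 1] (not full yet)
step 5: append 54 -> window=[6, 54, 13, 1, 54] -> max=54
step 6: append 9 -> window=[54, 13, 1, 54, 9] -> max=54
step 7: append 69 -> window=[13, 1, 54, 9, 69] -> max=69
step 8: append 65 -> window=[1, 54, 9, 69, 65] -> max=69
step 9: append 76 -> window=[54, 9, 69, 65, 76] -> max=76
Window #5 max = 76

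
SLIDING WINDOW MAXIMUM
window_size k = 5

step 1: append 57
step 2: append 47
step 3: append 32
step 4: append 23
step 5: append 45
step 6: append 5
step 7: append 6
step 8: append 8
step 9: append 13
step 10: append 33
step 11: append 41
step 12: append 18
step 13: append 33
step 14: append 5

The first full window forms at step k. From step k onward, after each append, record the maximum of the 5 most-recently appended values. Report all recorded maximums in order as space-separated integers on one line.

step 1: append 57 -> window=[57] (not full yet)
step 2: append 47 -> window=[57, 47] (not full yet)
step 3: append 32 -> window=[57, 47, 32] (not full yet)
step 4: append 23 -> window=[57, 47, 32, 23] (not full yet)
step 5: append 45 -> window=[57, 47, 32, 23, 45] -> max=57
step 6: append 5 -> window=[47, 32, 23, 45, 5] -> max=47
step 7: append 6 -> window=[32, 23, 45, 5, 6] -> max=45
step 8: append 8 -> window=[23, 45, 5, 6, 8] -> max=45
step 9: append 13 -> window=[45, 5, 6, 8, 13] -> max=45
step 10: append 33 -> window=[5, 6, 8, 13, 33] -> max=33
step 11: append 41 -> window=[6, 8, 13, 33, 41] -> max=41
step 12: append 18 -> window=[8, 13, 33, 41, 18] -> max=41
step 13: append 33 -> window=[13, 33, 41, 18, 33] -> max=41
step 14: append 5 -> window=[33, 41, 18, 33, 5] -> max=41

Answer: 57 47 45 45 45 33 41 41 41 41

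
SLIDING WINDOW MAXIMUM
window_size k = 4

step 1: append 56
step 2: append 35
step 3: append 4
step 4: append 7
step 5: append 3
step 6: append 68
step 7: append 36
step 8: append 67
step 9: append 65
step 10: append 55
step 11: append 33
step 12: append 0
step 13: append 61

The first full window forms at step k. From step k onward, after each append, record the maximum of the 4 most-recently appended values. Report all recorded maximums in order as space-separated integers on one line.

step 1: append 56 -> window=[56] (not full yet)
step 2: append 35 -> window=[56, 35] (not full yet)
step 3: append 4 -> window=[56, 35, 4] (not full yet)
step 4: append 7 -> window=[56, 35, 4, 7] -> max=56
step 5: append 3 -> window=[35, 4, 7, 3] -> max=35
step 6: append 68 -> window=[4, 7, 3, 68] -> max=68
step 7: append 36 -> window=[7, 3, 68, 36] -> max=68
step 8: append 67 -> window=[3, 68, 36, 67] -> max=68
step 9: append 65 -> window=[68, 36, 67, 65] -> max=68
step 10: append 55 -> window=[36, 67, 65, 55] -> max=67
step 11: append 33 -> window=[67, 65, 55, 33] -> max=67
step 12: append 0 -> window=[65, 55, 33, 0] -> max=65
step 13: append 61 -> window=[55, 33, 0, 61] -> max=61

Answer: 56 35 68 68 68 68 67 67 65 61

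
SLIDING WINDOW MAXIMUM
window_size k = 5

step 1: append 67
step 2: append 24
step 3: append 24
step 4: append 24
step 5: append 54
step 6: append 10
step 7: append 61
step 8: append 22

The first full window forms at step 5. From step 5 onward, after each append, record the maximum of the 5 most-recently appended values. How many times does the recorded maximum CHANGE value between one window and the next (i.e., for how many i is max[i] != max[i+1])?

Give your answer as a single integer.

Answer: 2

Derivation:
step 1: append 67 -> window=[67] (not full yet)
step 2: append 24 -> window=[67, 24] (not full yet)
step 3: append 24 -> window=[67, 24, 24] (not full yet)
step 4: append 24 -> window=[67, 24, 24, 24] (not full yet)
step 5: append 54 -> window=[67, 24, 24, 24, 54] -> max=67
step 6: append 10 -> window=[24, 24, 24, 54, 10] -> max=54
step 7: append 61 -> window=[24, 24, 54, 10, 61] -> max=61
step 8: append 22 -> window=[24, 54, 10, 61, 22] -> max=61
Recorded maximums: 67 54 61 61
Changes between consecutive maximums: 2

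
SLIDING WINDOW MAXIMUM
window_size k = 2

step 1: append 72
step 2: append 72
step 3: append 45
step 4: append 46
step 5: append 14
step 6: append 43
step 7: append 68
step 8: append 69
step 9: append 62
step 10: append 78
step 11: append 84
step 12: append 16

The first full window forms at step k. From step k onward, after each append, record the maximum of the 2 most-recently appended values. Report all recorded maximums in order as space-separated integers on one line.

step 1: append 72 -> window=[72] (not full yet)
step 2: append 72 -> window=[72, 72] -> max=72
step 3: append 45 -> window=[72, 45] -> max=72
step 4: append 46 -> window=[45, 46] -> max=46
step 5: append 14 -> window=[46, 14] -> max=46
step 6: append 43 -> window=[14, 43] -> max=43
step 7: append 68 -> window=[43, 68] -> max=68
step 8: append 69 -> window=[68, 69] -> max=69
step 9: append 62 -> window=[69, 62] -> max=69
step 10: append 78 -> window=[62, 78] -> max=78
step 11: append 84 -> window=[78, 84] -> max=84
step 12: append 16 -> window=[84, 16] -> max=84

Answer: 72 72 46 46 43 68 69 69 78 84 84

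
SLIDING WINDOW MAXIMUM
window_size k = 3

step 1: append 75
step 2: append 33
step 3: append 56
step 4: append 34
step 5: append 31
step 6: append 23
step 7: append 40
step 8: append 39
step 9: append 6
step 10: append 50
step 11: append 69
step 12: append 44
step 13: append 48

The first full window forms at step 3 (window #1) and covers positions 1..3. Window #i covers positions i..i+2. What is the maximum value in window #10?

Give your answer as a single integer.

step 1: append 75 -> window=[75] (not full yet)
step 2: append 33 -> window=[75, 33] (not full yet)
step 3: append 56 -> window=[75, 33, 56] -> max=75
step 4: append 34 -> window=[33, 56, 34] -> max=56
step 5: append 31 -> window=[56, 34, 31] -> max=56
step 6: append 23 -> window=[34, 31, 23] -> max=34
step 7: append 40 -> window=[31, 23, 40] -> max=40
step 8: append 39 -> window=[23, 40, 39] -> max=40
step 9: append 6 -> window=[40, 39, 6] -> max=40
step 10: append 50 -> window=[39, 6, 50] -> max=50
step 11: append 69 -> window=[6, 50, 69] -> max=69
step 12: append 44 -> window=[50, 69, 44] -> max=69
Window #10 max = 69

Answer: 69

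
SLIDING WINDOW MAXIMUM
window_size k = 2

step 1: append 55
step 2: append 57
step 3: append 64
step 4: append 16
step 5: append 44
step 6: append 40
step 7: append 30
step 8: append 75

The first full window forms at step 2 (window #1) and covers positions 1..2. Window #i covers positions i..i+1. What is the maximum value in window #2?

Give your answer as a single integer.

Answer: 64

Derivation:
step 1: append 55 -> window=[55] (not full yet)
step 2: append 57 -> window=[55, 57] -> max=57
step 3: append 64 -> window=[57, 64] -> max=64
Window #2 max = 64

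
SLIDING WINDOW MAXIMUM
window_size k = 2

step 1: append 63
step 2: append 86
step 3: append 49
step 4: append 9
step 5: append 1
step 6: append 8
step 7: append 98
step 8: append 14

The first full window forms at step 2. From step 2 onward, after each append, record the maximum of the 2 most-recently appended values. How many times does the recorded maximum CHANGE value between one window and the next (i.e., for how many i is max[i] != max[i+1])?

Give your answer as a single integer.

Answer: 4

Derivation:
step 1: append 63 -> window=[63] (not full yet)
step 2: append 86 -> window=[63, 86] -> max=86
step 3: append 49 -> window=[86, 49] -> max=86
step 4: append 9 -> window=[49, 9] -> max=49
step 5: append 1 -> window=[9, 1] -> max=9
step 6: append 8 -> window=[1, 8] -> max=8
step 7: append 98 -> window=[8, 98] -> max=98
step 8: append 14 -> window=[98, 14] -> max=98
Recorded maximums: 86 86 49 9 8 98 98
Changes between consecutive maximums: 4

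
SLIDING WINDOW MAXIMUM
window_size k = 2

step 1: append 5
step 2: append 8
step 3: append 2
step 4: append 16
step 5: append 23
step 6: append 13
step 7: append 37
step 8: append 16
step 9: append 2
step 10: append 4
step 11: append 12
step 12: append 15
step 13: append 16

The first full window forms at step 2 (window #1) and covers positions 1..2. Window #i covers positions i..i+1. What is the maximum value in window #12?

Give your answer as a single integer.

Answer: 16

Derivation:
step 1: append 5 -> window=[5] (not full yet)
step 2: append 8 -> window=[5, 8] -> max=8
step 3: append 2 -> window=[8, 2] -> max=8
step 4: append 16 -> window=[2, 16] -> max=16
step 5: append 23 -> window=[16, 23] -> max=23
step 6: append 13 -> window=[23, 13] -> max=23
step 7: append 37 -> window=[13, 37] -> max=37
step 8: append 16 -> window=[37, 16] -> max=37
step 9: append 2 -> window=[16, 2] -> max=16
step 10: append 4 -> window=[2, 4] -> max=4
step 11: append 12 -> window=[4, 12] -> max=12
step 12: append 15 -> window=[12, 15] -> max=15
step 13: append 16 -> window=[15, 16] -> max=16
Window #12 max = 16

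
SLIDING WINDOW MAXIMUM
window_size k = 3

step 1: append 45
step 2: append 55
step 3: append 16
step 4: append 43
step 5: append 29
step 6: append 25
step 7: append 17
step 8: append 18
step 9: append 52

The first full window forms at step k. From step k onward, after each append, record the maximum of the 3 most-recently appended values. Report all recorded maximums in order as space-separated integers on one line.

step 1: append 45 -> window=[45] (not full yet)
step 2: append 55 -> window=[45, 55] (not full yet)
step 3: append 16 -> window=[45, 55, 16] -> max=55
step 4: append 43 -> window=[55, 16, 43] -> max=55
step 5: append 29 -> window=[16, 43, 29] -> max=43
step 6: append 25 -> window=[43, 29, 25] -> max=43
step 7: append 17 -> window=[29, 25, 17] -> max=29
step 8: append 18 -> window=[25, 17, 18] -> max=25
step 9: append 52 -> window=[17, 18, 52] -> max=52

Answer: 55 55 43 43 29 25 52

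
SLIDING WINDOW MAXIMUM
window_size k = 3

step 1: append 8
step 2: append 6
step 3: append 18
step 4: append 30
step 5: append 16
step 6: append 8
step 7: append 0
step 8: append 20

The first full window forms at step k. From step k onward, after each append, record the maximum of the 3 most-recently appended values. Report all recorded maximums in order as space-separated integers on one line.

step 1: append 8 -> window=[8] (not full yet)
step 2: append 6 -> window=[8, 6] (not full yet)
step 3: append 18 -> window=[8, 6, 18] -> max=18
step 4: append 30 -> window=[6, 18, 30] -> max=30
step 5: append 16 -> window=[18, 30, 16] -> max=30
step 6: append 8 -> window=[30, 16, 8] -> max=30
step 7: append 0 -> window=[16, 8, 0] -> max=16
step 8: append 20 -> window=[8, 0, 20] -> max=20

Answer: 18 30 30 30 16 20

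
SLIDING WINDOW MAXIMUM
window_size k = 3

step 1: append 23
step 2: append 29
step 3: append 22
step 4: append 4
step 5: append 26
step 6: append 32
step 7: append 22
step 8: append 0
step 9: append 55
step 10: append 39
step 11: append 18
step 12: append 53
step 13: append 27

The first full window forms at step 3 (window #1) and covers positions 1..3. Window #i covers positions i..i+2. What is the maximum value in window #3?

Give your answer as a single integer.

step 1: append 23 -> window=[23] (not full yet)
step 2: append 29 -> window=[23, 29] (not full yet)
step 3: append 22 -> window=[23, 29, 22] -> max=29
step 4: append 4 -> window=[29, 22, 4] -> max=29
step 5: append 26 -> window=[22, 4, 26] -> max=26
Window #3 max = 26

Answer: 26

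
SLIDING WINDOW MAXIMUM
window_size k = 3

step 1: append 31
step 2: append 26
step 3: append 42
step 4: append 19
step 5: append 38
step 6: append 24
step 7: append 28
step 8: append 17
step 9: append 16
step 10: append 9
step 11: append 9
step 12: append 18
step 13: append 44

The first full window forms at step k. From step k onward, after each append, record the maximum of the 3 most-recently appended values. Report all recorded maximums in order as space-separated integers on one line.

Answer: 42 42 42 38 38 28 28 17 16 18 44

Derivation:
step 1: append 31 -> window=[31] (not full yet)
step 2: append 26 -> window=[31, 26] (not full yet)
step 3: append 42 -> window=[31, 26, 42] -> max=42
step 4: append 19 -> window=[26, 42, 19] -> max=42
step 5: append 38 -> window=[42, 19, 38] -> max=42
step 6: append 24 -> window=[19, 38, 24] -> max=38
step 7: append 28 -> window=[38, 24, 28] -> max=38
step 8: append 17 -> window=[24, 28, 17] -> max=28
step 9: append 16 -> window=[28, 17, 16] -> max=28
step 10: append 9 -> window=[17, 16, 9] -> max=17
step 11: append 9 -> window=[16, 9, 9] -> max=16
step 12: append 18 -> window=[9, 9, 18] -> max=18
step 13: append 44 -> window=[9, 18, 44] -> max=44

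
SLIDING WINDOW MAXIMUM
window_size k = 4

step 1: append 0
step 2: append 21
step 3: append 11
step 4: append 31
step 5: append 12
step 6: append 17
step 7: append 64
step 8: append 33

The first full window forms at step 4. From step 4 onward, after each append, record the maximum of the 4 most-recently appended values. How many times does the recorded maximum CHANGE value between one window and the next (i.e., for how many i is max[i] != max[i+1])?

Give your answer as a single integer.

Answer: 1

Derivation:
step 1: append 0 -> window=[0] (not full yet)
step 2: append 21 -> window=[0, 21] (not full yet)
step 3: append 11 -> window=[0, 21, 11] (not full yet)
step 4: append 31 -> window=[0, 21, 11, 31] -> max=31
step 5: append 12 -> window=[21, 11, 31, 12] -> max=31
step 6: append 17 -> window=[11, 31, 12, 17] -> max=31
step 7: append 64 -> window=[31, 12, 17, 64] -> max=64
step 8: append 33 -> window=[12, 17, 64, 33] -> max=64
Recorded maximums: 31 31 31 64 64
Changes between consecutive maximums: 1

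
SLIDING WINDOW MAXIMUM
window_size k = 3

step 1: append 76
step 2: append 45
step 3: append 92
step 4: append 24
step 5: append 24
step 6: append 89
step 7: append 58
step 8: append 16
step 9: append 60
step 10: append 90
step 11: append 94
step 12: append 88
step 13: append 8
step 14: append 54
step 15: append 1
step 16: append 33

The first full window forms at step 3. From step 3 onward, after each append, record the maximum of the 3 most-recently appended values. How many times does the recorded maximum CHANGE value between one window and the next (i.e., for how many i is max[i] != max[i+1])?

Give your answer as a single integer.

step 1: append 76 -> window=[76] (not full yet)
step 2: append 45 -> window=[76, 45] (not full yet)
step 3: append 92 -> window=[76, 45, 92] -> max=92
step 4: append 24 -> window=[45, 92, 24] -> max=92
step 5: append 24 -> window=[92, 24, 24] -> max=92
step 6: append 89 -> window=[24, 24, 89] -> max=89
step 7: append 58 -> window=[24, 89, 58] -> max=89
step 8: append 16 -> window=[89, 58, 16] -> max=89
step 9: append 60 -> window=[58, 16, 60] -> max=60
step 10: append 90 -> window=[16, 60, 90] -> max=90
step 11: append 94 -> window=[60, 90, 94] -> max=94
step 12: append 88 -> window=[90, 94, 88] -> max=94
step 13: append 8 -> window=[94, 88, 8] -> max=94
step 14: append 54 -> window=[88, 8, 54] -> max=88
step 15: append 1 -> window=[8, 54, 1] -> max=54
step 16: append 33 -> window=[54, 1, 33] -> max=54
Recorded maximums: 92 92 92 89 89 89 60 90 94 94 94 88 54 54
Changes between consecutive maximums: 6

Answer: 6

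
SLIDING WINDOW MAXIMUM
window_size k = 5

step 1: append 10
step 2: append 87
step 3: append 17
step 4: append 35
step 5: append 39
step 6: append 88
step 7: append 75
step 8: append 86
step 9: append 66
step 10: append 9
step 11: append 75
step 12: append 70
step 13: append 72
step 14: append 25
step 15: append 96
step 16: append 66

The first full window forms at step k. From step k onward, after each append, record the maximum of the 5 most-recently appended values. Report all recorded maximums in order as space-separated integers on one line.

Answer: 87 88 88 88 88 88 86 86 75 75 96 96

Derivation:
step 1: append 10 -> window=[10] (not full yet)
step 2: append 87 -> window=[10, 87] (not full yet)
step 3: append 17 -> window=[10, 87, 17] (not full yet)
step 4: append 35 -> window=[10, 87, 17, 35] (not full yet)
step 5: append 39 -> window=[10, 87, 17, 35, 39] -> max=87
step 6: append 88 -> window=[87, 17, 35, 39, 88] -> max=88
step 7: append 75 -> window=[17, 35, 39, 88, 75] -> max=88
step 8: append 86 -> window=[35, 39, 88, 75, 86] -> max=88
step 9: append 66 -> window=[39, 88, 75, 86, 66] -> max=88
step 10: append 9 -> window=[88, 75, 86, 66, 9] -> max=88
step 11: append 75 -> window=[75, 86, 66, 9, 75] -> max=86
step 12: append 70 -> window=[86, 66, 9, 75, 70] -> max=86
step 13: append 72 -> window=[66, 9, 75, 70, 72] -> max=75
step 14: append 25 -> window=[9, 75, 70, 72, 25] -> max=75
step 15: append 96 -> window=[75, 70, 72, 25, 96] -> max=96
step 16: append 66 -> window=[70, 72, 25, 96, 66] -> max=96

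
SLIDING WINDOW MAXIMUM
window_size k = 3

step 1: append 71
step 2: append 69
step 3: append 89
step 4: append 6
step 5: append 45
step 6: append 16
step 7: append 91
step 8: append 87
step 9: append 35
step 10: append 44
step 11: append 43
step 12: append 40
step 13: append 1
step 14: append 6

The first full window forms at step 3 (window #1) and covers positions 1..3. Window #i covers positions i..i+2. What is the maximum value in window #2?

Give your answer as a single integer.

Answer: 89

Derivation:
step 1: append 71 -> window=[71] (not full yet)
step 2: append 69 -> window=[71, 69] (not full yet)
step 3: append 89 -> window=[71, 69, 89] -> max=89
step 4: append 6 -> window=[69, 89, 6] -> max=89
Window #2 max = 89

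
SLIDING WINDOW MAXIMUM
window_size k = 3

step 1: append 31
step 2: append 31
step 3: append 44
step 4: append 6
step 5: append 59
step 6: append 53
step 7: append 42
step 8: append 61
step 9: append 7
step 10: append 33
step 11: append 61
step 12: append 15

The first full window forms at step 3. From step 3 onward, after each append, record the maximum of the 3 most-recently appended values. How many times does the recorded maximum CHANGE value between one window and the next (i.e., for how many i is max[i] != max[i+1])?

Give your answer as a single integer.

step 1: append 31 -> window=[31] (not full yet)
step 2: append 31 -> window=[31, 31] (not full yet)
step 3: append 44 -> window=[31, 31, 44] -> max=44
step 4: append 6 -> window=[31, 44, 6] -> max=44
step 5: append 59 -> window=[44, 6, 59] -> max=59
step 6: append 53 -> window=[6, 59, 53] -> max=59
step 7: append 42 -> window=[59, 53, 42] -> max=59
step 8: append 61 -> window=[53, 42, 61] -> max=61
step 9: append 7 -> window=[42, 61, 7] -> max=61
step 10: append 33 -> window=[61, 7, 33] -> max=61
step 11: append 61 -> window=[7, 33, 61] -> max=61
step 12: append 15 -> window=[33, 61, 15] -> max=61
Recorded maximums: 44 44 59 59 59 61 61 61 61 61
Changes between consecutive maximums: 2

Answer: 2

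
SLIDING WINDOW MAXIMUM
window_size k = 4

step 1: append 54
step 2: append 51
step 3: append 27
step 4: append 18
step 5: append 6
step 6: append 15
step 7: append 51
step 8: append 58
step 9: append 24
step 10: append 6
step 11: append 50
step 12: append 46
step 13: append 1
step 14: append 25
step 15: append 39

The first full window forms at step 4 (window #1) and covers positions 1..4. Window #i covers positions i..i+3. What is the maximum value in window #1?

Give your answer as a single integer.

Answer: 54

Derivation:
step 1: append 54 -> window=[54] (not full yet)
step 2: append 51 -> window=[54, 51] (not full yet)
step 3: append 27 -> window=[54, 51, 27] (not full yet)
step 4: append 18 -> window=[54, 51, 27, 18] -> max=54
Window #1 max = 54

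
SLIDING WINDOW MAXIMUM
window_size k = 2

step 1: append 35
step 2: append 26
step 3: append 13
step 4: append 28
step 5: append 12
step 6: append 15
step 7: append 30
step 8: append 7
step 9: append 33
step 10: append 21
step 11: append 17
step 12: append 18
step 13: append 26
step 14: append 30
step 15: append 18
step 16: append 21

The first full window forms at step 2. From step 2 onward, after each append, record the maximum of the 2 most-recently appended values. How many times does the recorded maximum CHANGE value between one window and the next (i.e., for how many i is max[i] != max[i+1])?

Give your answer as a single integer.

step 1: append 35 -> window=[35] (not full yet)
step 2: append 26 -> window=[35, 26] -> max=35
step 3: append 13 -> window=[26, 13] -> max=26
step 4: append 28 -> window=[13, 28] -> max=28
step 5: append 12 -> window=[28, 12] -> max=28
step 6: append 15 -> window=[12, 15] -> max=15
step 7: append 30 -> window=[15, 30] -> max=30
step 8: append 7 -> window=[30, 7] -> max=30
step 9: append 33 -> window=[7, 33] -> max=33
step 10: append 21 -> window=[33, 21] -> max=33
step 11: append 17 -> window=[21, 17] -> max=21
step 12: append 18 -> window=[17, 18] -> max=18
step 13: append 26 -> window=[18, 26] -> max=26
step 14: append 30 -> window=[26, 30] -> max=30
step 15: append 18 -> window=[30, 18] -> max=30
step 16: append 21 -> window=[18, 21] -> max=21
Recorded maximums: 35 26 28 28 15 30 30 33 33 21 18 26 30 30 21
Changes between consecutive maximums: 10

Answer: 10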